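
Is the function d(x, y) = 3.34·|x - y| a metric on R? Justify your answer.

Yes. Since |x - y| is a metric on R and 3.34 > 0, the positive scalar multiple 3.34·|x - y| is also a metric: scaling by a positive constant preserves non-negativity, identity (d=0 ⟺ |x-y|=0 ⟺ x=y), symmetry, and the triangle inequality.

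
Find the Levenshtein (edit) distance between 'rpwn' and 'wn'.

Let D[i][j] be the edit distance between the first i characters of 'rpwn' and the first j characters of 'wn', with D[i][0] = i, D[0][j] = j, and D[i][j] = D[i-1][j-1] if the characters match, else 1 + min(D[i-1][j], D[i][j-1], D[i-1][j-1]). Filling the table (rows: prefixes of 'rpwn', columns: prefixes of 'wn'):
     ε  w  n
  ε  0  1  2
  r  1  1  2
  p  2  2  2
  w  3  2  3
  n  4  3  2
The bottom-right entry gives D[4][2] = 2, so no sequence of fewer than 2 edits works. Backtracking through the table gives one optimal edit sequence (2 edits):
  rpwn → pwn (del r @1)
  pwn → wn (del p @1)
Edit distance = 2.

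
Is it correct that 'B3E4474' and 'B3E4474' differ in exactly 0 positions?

Differing positions: none. Hamming distance = 0, so the claim is true.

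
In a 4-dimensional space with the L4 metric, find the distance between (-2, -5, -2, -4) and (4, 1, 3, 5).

(Σ|x_i - y_i|^4)^(1/4) = (|-2 - 4|^4 + |-5 - 1|^4 + |-2 - 3|^4 + |-4 - 5|^4)^(1/4)
= (6^4 + 6^4 + 5^4 + 9^4)^(1/4) = (1296 + 1296 + 625 + 6561)^(1/4) = (9778)^(1/4) ≈ 9.944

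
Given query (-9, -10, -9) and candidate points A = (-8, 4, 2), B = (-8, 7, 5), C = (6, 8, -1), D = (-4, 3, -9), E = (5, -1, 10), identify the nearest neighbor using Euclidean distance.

Distances: d(A) ≈ 17.8326, d(B) ≈ 22.0454, d(C) ≈ 24.7588, d(D) ≈ 13.9284, d(E) ≈ 25.2587. Nearest: D = (-4, 3, -9) with distance 13.9284.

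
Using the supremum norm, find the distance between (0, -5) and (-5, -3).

max(|x_i - y_i|) = max(|0 - (-5)|, |-5 - (-3)|) = max(5, 2) = 5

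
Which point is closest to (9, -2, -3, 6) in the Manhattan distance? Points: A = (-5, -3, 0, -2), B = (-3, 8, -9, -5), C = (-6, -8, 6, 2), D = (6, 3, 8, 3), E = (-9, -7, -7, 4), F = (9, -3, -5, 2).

Distances: d(A) = 26, d(B) = 39, d(C) = 34, d(D) = 22, d(E) = 29, d(F) = 7. Nearest: F = (9, -3, -5, 2) with distance 7.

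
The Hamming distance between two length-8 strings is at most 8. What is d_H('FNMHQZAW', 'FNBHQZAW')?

Differing positions: 3. Hamming distance = 1. The maximum possible Hamming distance for length-8 strings is 8, so d_H/8 = 1/8 = 0.125.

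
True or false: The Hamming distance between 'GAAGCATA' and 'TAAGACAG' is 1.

Differing positions: 1, 5, 6, 7, 8. Hamming distance = 5, so the claim that d_H = 1 is false.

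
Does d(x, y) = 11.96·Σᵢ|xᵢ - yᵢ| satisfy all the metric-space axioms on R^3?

Yes. The L1 (Manhattan) norm induces a metric on R^3, and multiplying a metric by a positive constant 11.96 > 0 preserves all four axioms: non-negativity (11.96·||x-y|| ≥ 0), identity (11.96·||x-y|| = 0 ⟺ ||x-y|| = 0 ⟺ x = y), symmetry (||x-y|| = ||y-x||), and the triangle inequality (11.96·||x-z|| ≤ 11.96·||x-y|| + 11.96·||y-z||). So d is a metric.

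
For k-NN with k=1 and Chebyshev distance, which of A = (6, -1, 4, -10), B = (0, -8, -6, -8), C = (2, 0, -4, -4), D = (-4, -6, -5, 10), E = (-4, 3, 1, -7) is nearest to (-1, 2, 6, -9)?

Distances: d(A) = 7, d(B) = 12, d(C) = 10, d(D) = 19, d(E) = 5. Nearest: E = (-4, 3, 1, -7) with distance 5.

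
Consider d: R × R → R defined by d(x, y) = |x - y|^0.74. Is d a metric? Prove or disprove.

Yes. With 0 < p = 0.74 ≤ 1, d(x,y) = |x-y|^0.74 is a metric on R. Non-negativity and symmetry are immediate; |x-y|^0.74 = 0 ⟺ |x-y| = 0 ⟺ x = y. For the triangle inequality, the function t ↦ t^0.74 is subadditive on [0,∞) when p ≤ 1, so |x-z|^0.74 ≤ (|x-y| + |y-z|)^0.74 ≤ |x-y|^0.74 + |y-z|^0.74.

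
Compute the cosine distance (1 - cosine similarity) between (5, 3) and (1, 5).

With u = (5, 3), v = (1, 5):
u·v = 5·1 + 3·5 = 5 + 15 = 20.
|u| = √(5² + 3²) = √34, |v| = √(1² + 5²) = √26, so |u||v| = √(34·26) = √884.
cos θ = (u·v)/(|u||v|) = 20/√884 ≈ 0.6727
Cosine distance = 1 - cos θ ≈ 1 - 0.6727 = 0.3273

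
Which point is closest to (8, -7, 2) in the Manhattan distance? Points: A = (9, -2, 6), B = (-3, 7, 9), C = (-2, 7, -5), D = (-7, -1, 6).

Distances: d(A) = 10, d(B) = 32, d(C) = 31, d(D) = 25. Nearest: A = (9, -2, 6) with distance 10.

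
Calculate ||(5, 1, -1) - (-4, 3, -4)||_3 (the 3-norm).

(Σ|x_i - y_i|^3)^(1/3) = (|5 - (-4)|^3 + |1 - 3|^3 + |-1 - (-4)|^3)^(1/3)
= (9^3 + 2^3 + 3^3)^(1/3) = (729 + 8 + 27)^(1/3) = (764)^(1/3) ≈ 9.1418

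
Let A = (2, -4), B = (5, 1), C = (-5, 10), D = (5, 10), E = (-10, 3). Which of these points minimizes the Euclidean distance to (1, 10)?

Distances: d(A) ≈ 14.0357, d(B) ≈ 9.8489, d(C) = 6, d(D) = 4, d(E) ≈ 13.0384. Nearest: D = (5, 10) with distance 4.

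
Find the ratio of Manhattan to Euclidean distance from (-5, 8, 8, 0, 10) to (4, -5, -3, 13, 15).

L1 = |-5 - 4| + |8 - (-5)| + |8 - (-3)| + |0 - 13| + |10 - 15| = 9 + 13 + 11 + 13 + 5 = 51
L2 = √(9² + 13² + 11² + 13² + 5²) = √565 ≈ 23.7697
L1 ≥ L2 always (equality iff movement is along one axis); L1 > L2 here.
Ratio L1/L2 = 51/√565 ≈ 2.1456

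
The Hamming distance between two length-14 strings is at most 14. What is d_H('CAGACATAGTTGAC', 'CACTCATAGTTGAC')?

Differing positions: 3, 4. Hamming distance = 2. The maximum possible Hamming distance for length-14 strings is 14, so d_H/14 = 2/14 ≈ 0.1429.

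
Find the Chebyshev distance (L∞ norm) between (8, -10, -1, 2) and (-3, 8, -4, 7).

max(|x_i - y_i|) = max(|8 - (-3)|, |-10 - 8|, |-1 - (-4)|, |2 - 7|) = max(11, 18, 3, 5) = 18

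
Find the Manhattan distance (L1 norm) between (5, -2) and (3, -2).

Σ|x_i - y_i| = |5 - 3| + |-2 - (-2)| = 2 + 0 = 2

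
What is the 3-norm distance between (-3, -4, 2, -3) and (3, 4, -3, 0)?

(Σ|x_i - y_i|^3)^(1/3) = (|-3 - 3|^3 + |-4 - 4|^3 + |2 - (-3)|^3 + |-3 - 0|^3)^(1/3)
= (6^3 + 8^3 + 5^3 + 3^3)^(1/3) = (216 + 512 + 125 + 27)^(1/3) = (880)^(1/3) ≈ 9.5828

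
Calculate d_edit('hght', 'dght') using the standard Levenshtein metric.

Let D[i][j] be the edit distance between the first i characters of 'hght' and the first j characters of 'dght', with D[i][0] = i, D[0][j] = j, and D[i][j] = D[i-1][j-1] if the characters match, else 1 + min(D[i-1][j], D[i][j-1], D[i-1][j-1]). Filling the table (rows: prefixes of 'hght', columns: prefixes of 'dght'):
     ε  d  g  h  t
  ε  0  1  2  3  4
  h  1  1  2  2  3
  g  2  2  1  2  3
  h  3  3  2  1  2
  t  4  4  3  2  1
The bottom-right entry gives D[4][4] = 1, so no sequence of fewer than 1 edit works. Backtracking through the table gives one optimal edit sequence (1 edit):
  hght → dght (sub h→d @1)
Edit distance = 1.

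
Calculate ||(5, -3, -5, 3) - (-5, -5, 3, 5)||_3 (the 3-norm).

(Σ|x_i - y_i|^3)^(1/3) = (|5 - (-5)|^3 + |-3 - (-5)|^3 + |-5 - 3|^3 + |3 - 5|^3)^(1/3)
= (10^3 + 2^3 + 8^3 + 2^3)^(1/3) = (1000 + 8 + 512 + 8)^(1/3) = (1528)^(1/3) ≈ 11.5179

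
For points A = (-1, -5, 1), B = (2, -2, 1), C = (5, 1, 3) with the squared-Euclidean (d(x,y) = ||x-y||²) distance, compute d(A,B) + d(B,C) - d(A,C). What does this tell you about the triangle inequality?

d(A,B) = 3² + 3² + 0² = 18, d(B,C) = 3² + 3² + 2² = 22, d(A,C) = 6² + 6² + 2² = 76.
d(A,B) + d(B,C) - d(A,C) = 18 + 22 - 76 = 40 - 76 = -36. This is < 0, so the triangle inequality FAILS for these points (squared-Euclidean is not a metric).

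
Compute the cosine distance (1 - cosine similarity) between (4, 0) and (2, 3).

With u = (4, 0), v = (2, 3):
u·v = 4·2 + 0·3 = 8 + 0 = 8.
|u| = √(4² + 0²) = √16, |v| = √(2² + 3²) = √13, so |u||v| = √(16·13) = √208.
cos θ = (u·v)/(|u||v|) = 8/√208 ≈ 0.5547
Cosine distance = 1 - cos θ ≈ 1 - 0.5547 = 0.4453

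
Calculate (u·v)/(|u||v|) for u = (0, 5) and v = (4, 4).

With u = (0, 5), v = (4, 4):
u·v = 0·4 + 5·4 = 0 + 20 = 20.
|u| = √(0² + 5²) = √25, |v| = √(4² + 4²) = √32, so |u||v| = √(25·32) = √800.
cos θ = (u·v)/(|u||v|) = 20/√800 ≈ 0.7071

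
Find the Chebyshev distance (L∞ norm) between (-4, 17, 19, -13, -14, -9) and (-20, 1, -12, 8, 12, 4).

max(|x_i - y_i|) = max(|-4 - (-20)|, |17 - 1|, |19 - (-12)|, |-13 - 8|, |-14 - 12|, |-9 - 4|) = max(16, 16, 31, 21, 26, 13) = 31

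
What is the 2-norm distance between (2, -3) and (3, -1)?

(Σ|x_i - y_i|^2)^(1/2) = (|2 - 3|^2 + |-3 - (-1)|^2)^(1/2)
= (1^2 + 2^2)^(1/2) = (1 + 4)^(1/2) = (5)^(1/2) ≈ 2.2361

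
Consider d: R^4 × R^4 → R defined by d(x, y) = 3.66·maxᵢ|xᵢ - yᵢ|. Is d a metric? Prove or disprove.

Yes. The L∞ (Chebyshev) norm induces a metric on R^4, and multiplying a metric by a positive constant 3.66 > 0 preserves all four axioms: non-negativity (3.66·||x-y|| ≥ 0), identity (3.66·||x-y|| = 0 ⟺ ||x-y|| = 0 ⟺ x = y), symmetry (||x-y|| = ||y-x||), and the triangle inequality (3.66·||x-z|| ≤ 3.66·||x-y|| + 3.66·||y-z||). So d is a metric.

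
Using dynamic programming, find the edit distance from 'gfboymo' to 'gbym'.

Let D[i][j] be the edit distance between the first i characters of 'gfboymo' and the first j characters of 'gbym', with D[i][0] = i, D[0][j] = j, and D[i][j] = D[i-1][j-1] if the characters match, else 1 + min(D[i-1][j], D[i][j-1], D[i-1][j-1]). Filling the table (rows: prefixes of 'gfboymo', columns: prefixes of 'gbym'):
     ε  g  b  y  m
  ε  0  1  2  3  4
  g  1  0  1  2  3
  f  2  1  1  2  3
  b  3  2  1  2  3
  o  4  3  2  2  3
  y  5  4  3  2  3
  m  6  5  4  3  2
  o  7  6  5  4  3
The bottom-right entry gives D[7][4] = 3, so no sequence of fewer than 3 edits works. Backtracking through the table gives one optimal edit sequence (3 edits):
  gfboymo → gboymo (del f @2)
  gboymo → gbymo (del o @3)
  gbymo → gbym (del o @5)
Edit distance = 3.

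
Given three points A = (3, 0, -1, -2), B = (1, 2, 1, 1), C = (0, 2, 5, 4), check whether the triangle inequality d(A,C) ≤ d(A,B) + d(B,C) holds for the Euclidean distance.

d(A,B) = √(2² + 2² + 2² + 3²) = √21 ≈ 4.5826, d(B,C) = √(1² + 0² + 4² + 3²) = √26 ≈ 5.099, d(A,C) = √(3² + 2² + 6² + 6²) = √85 ≈ 9.2195.
d(A,C) ≈ 9.2195 ≤ 4.5826 + 5.099 = 9.6816. Triangle inequality is satisfied.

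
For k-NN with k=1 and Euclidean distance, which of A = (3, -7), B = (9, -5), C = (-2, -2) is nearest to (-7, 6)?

Distances: d(A) ≈ 16.4012, d(B) ≈ 19.4165, d(C) ≈ 9.434. Nearest: C = (-2, -2) with distance 9.434.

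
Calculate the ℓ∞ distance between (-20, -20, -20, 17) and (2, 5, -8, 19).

max(|x_i - y_i|) = max(|-20 - 2|, |-20 - 5|, |-20 - (-8)|, |17 - 19|) = max(22, 25, 12, 2) = 25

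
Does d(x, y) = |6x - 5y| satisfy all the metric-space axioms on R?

No. d fails symmetry: d(4, 8) = |6·4 - 5·8| = |-16| = 16, but d(8, 4) = |6·8 - 5·4| = |28| = 28. Since 16 ≠ 28, d(x,y) ≠ d(y,x) in general.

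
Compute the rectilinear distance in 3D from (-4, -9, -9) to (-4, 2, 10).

Σ|x_i - y_i| = |-4 - (-4)| + |-9 - 2| + |-9 - 10| = 0 + 11 + 19 = 30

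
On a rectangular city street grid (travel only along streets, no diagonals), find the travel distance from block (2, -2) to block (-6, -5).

Σ|x_i - y_i| = |2 - (-6)| + |-2 - (-5)| = 8 + 3 = 11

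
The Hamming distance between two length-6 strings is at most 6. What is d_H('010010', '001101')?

Differing positions: 2, 3, 4, 5, 6. Hamming distance = 5. The maximum possible Hamming distance for length-6 strings is 6, so d_H/6 = 5/6 ≈ 0.8333.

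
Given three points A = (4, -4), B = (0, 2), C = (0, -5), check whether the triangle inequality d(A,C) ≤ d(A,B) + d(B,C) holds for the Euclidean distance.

d(A,B) = √(4² + 6²) = √52 ≈ 7.2111, d(B,C) = √(0² + 7²) = √49 = 7, d(A,C) = √(4² + 1²) = √17 ≈ 4.1231.
d(A,C) ≈ 4.1231 ≤ 7.2111 + 7 = 14.2111. Triangle inequality is satisfied.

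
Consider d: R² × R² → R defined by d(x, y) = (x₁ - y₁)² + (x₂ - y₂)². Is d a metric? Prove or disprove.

No. The squared Euclidean distance fails the triangle inequality. Counterexample: x = (0, 0), y = (1, 5), z = (2, 10). d(x,z) = 2² + 10² = 104, but d(x,y) + d(y,z) = (1² + 5²) + (1² + 5²) = 26 + 26 = 52. Since 104 > 52, the triangle inequality is violated. (Note: √d, the ordinary Euclidean distance, IS a metric.)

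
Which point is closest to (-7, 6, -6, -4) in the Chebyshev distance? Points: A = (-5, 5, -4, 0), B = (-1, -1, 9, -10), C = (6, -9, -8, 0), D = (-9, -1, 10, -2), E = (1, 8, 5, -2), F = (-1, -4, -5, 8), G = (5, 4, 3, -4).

Distances: d(A) = 4, d(B) = 15, d(C) = 15, d(D) = 16, d(E) = 11, d(F) = 12, d(G) = 12. Nearest: A = (-5, 5, -4, 0) with distance 4.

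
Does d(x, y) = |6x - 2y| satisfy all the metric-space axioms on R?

No. d fails symmetry: d(1, 4) = |6·1 - 2·4| = |-2| = 2, but d(4, 1) = |6·4 - 2·1| = |22| = 22. Since 2 ≠ 22, d(x,y) ≠ d(y,x) in general.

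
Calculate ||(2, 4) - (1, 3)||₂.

√(Σ(x_i - y_i)²) = √((2 - 1)² + (4 - 3)²)
= √(1² + 1²) = √(1 + 1) = √2 ≈ 1.4142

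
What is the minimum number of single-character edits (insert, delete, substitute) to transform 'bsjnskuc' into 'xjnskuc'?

Let D[i][j] be the edit distance between the first i characters of 'bsjnskuc' and the first j characters of 'xjnskuc', with D[i][0] = i, D[0][j] = j, and D[i][j] = D[i-1][j-1] if the characters match, else 1 + min(D[i-1][j], D[i][j-1], D[i-1][j-1]). Filling the table (rows: prefixes of 'bsjnskuc', columns: prefixes of 'xjnskuc'):
     ε  x  j  n  s  k  u  c
  ε  0  1  2  3  4  5  6  7
  b  1  1  2  3  4  5  6  7
  s  2  2  2  3  3  4  5  6
  j  3  3  2  3  4  4  5  6
  n  4  4  3  2  3  4  5  6
  s  5  5  4  3  2  3  4  5
  k  6  6  5  4  3  2  3  4
  u  7  7  6  5  4  3  2  3
  c  8  8  7  6  5  4  3  2
The bottom-right entry gives D[8][7] = 2, so no sequence of fewer than 2 edits works. Backtracking through the table gives one optimal edit sequence (2 edits):
  bsjnskuc → sjnskuc (del b @1)
  sjnskuc → xjnskuc (sub s→x @1)
Edit distance = 2.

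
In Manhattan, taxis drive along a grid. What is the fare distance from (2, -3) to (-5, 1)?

Σ|x_i - y_i| = |2 - (-5)| + |-3 - 1| = 7 + 4 = 11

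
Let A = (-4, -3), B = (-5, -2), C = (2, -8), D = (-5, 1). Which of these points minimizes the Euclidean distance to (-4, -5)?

Distances: d(A) = 2, d(B) ≈ 3.1623, d(C) ≈ 6.7082, d(D) ≈ 6.0828. Nearest: A = (-4, -3) with distance 2.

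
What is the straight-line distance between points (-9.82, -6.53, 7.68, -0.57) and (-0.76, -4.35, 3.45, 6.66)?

√(Σ(x_i - y_i)²) = √((-9.82 - (-0.76))² + (-6.53 - (-4.35))² + (7.68 - 3.45)² + (-0.57 - 6.66)²)
= √((-9.06)² + (-2.18)² + 4.23² + (-7.23)²) = √(82.0836 + 4.7524 + 17.8929 + 52.2729) = √157.0018 ≈ 12.53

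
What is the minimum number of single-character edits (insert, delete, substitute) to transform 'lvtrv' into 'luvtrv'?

Let D[i][j] be the edit distance between the first i characters of 'lvtrv' and the first j characters of 'luvtrv', with D[i][0] = i, D[0][j] = j, and D[i][j] = D[i-1][j-1] if the characters match, else 1 + min(D[i-1][j], D[i][j-1], D[i-1][j-1]). Filling the table (rows: prefixes of 'lvtrv', columns: prefixes of 'luvtrv'):
     ε  l  u  v  t  r  v
  ε  0  1  2  3  4  5  6
  l  1  0  1  2  3  4  5
  v  2  1  1  1  2  3  4
  t  3  2  2  2  1  2  3
  r  4  3  3  3  2  1  2
  v  5  4  4  3  3  2  1
The bottom-right entry gives D[5][6] = 1, so no sequence of fewer than 1 edit works. Backtracking through the table gives one optimal edit sequence (1 edit):
  lvtrv → luvtrv (ins u @2)
Edit distance = 1.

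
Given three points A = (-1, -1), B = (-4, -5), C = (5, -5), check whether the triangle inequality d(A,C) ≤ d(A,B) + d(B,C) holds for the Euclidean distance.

d(A,B) = √(3² + 4²) = √25 = 5, d(B,C) = √(9² + 0²) = √81 = 9, d(A,C) = √(6² + 4²) = √52 ≈ 7.2111.
d(A,C) ≈ 7.2111 ≤ 5 + 9 = 14. Triangle inequality is satisfied.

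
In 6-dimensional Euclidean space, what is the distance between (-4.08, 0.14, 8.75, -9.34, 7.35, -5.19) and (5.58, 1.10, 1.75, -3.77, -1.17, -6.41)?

√(Σ(x_i - y_i)²) = √((-4.08 - 5.58)² + (0.14 - 1.1)² + (8.75 - 1.75)² + (-9.34 - (-3.77))² + (7.35 - (-1.17))² + (-5.19 - (-6.41))²)
= √((-9.66)² + (-0.96)² + 7² + (-5.57)² + 8.52² + 1.22²) = √(93.3156 + 0.9216 + 49 + 31.0249 + 72.5904 + 1.4884) = √248.3409 ≈ 15.7588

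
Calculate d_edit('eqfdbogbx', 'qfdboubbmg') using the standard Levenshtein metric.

Let D[i][j] be the edit distance between the first i characters of 'eqfdbogbx' and the first j characters of 'qfdboubbmg', with D[i][0] = i, D[0][j] = j, and D[i][j] = D[i-1][j-1] if the characters match, else 1 + min(D[i-1][j], D[i][j-1], D[i-1][j-1]). Filling the table (rows: prefixes of 'eqfdbogbx', columns: prefixes of 'qfdboubbmg'):
     ε  q  f  d  b  o  u  b  b  m  g
  ε  0  1  2  3  4  5  6  7  8  9 10
  e  1  1  2  3  4  5  6  7  8  9 10
  q  2  1  2  3  4  5  6  7  8  9 10
  f  3  2  1  2  3  4  5  6  7  8  9
  d  4  3  2  1  2  3  4  5  6  7  8
  b  5  4  3  2  1  2  3  4  5  6  7
  o  6  5  4  3  2  1  2  3  4  5  6
  g  7  6  5  4  3  2  2  3  4  5  5
  b  8  7  6  5  4  3  3  2  3  4  5
  x  9  8  7  6  5  4  4  3  3  4  5
The bottom-right entry gives D[9][10] = 5, so no sequence of fewer than 5 edits works. Backtracking through the table gives one optimal edit sequence (5 edits):
  eqfdbogbx → qfdbogbx (del e @1)
  qfdbogbx → qfdbougbx (ins u @6)
  qfdbougbx → qfdboubbx (sub g→b @7)
  qfdboubbx → qfdboubbmx (ins m @9)
  qfdboubbmx → qfdboubbmg (sub x→g @10)
Edit distance = 5.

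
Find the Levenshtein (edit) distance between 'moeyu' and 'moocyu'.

Let D[i][j] be the edit distance between the first i characters of 'moeyu' and the first j characters of 'moocyu', with D[i][0] = i, D[0][j] = j, and D[i][j] = D[i-1][j-1] if the characters match, else 1 + min(D[i-1][j], D[i][j-1], D[i-1][j-1]). Filling the table (rows: prefixes of 'moeyu', columns: prefixes of 'moocyu'):
     ε  m  o  o  c  y  u
  ε  0  1  2  3  4  5  6
  m  1  0  1  2  3  4  5
  o  2  1  0  1  2  3  4
  e  3  2  1  1  2  3  4
  y  4  3  2  2  2  2  3
  u  5  4  3  3  3  3  2
The bottom-right entry gives D[5][6] = 2, so no sequence of fewer than 2 edits works. Backtracking through the table gives one optimal edit sequence (2 edits):
  moeyu → mooeyu (ins o @2)
  mooeyu → moocyu (sub e→c @4)
Edit distance = 2.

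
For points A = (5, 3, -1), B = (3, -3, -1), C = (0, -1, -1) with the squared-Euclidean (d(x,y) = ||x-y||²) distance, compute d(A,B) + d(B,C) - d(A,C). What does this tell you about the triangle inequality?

d(A,B) = 2² + 6² + 0² = 40, d(B,C) = 3² + 2² + 0² = 13, d(A,C) = 5² + 4² + 0² = 41.
d(A,B) + d(B,C) - d(A,C) = 40 + 13 - 41 = 53 - 41 = 12. This is ≥ 0, so the triangle inequality holds for these points.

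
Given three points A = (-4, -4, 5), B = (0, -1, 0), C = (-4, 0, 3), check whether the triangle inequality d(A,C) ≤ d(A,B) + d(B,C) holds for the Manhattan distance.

d(A,B) = 4 + 3 + 5 = 12, d(B,C) = 4 + 1 + 3 = 8, d(A,C) = 0 + 4 + 2 = 6.
d(A,C) = 6 ≤ 12 + 8 = 20. Triangle inequality is satisfied.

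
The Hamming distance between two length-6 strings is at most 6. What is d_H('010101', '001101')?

Differing positions: 2, 3. Hamming distance = 2. The maximum possible Hamming distance for length-6 strings is 6, so d_H/6 = 2/6 ≈ 0.3333.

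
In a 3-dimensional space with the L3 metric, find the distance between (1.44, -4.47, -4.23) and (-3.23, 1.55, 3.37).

(Σ|x_i - y_i|^3)^(1/3) = (|1.44 - (-3.23)|^3 + |-4.47 - 1.55|^3 + |-4.23 - 3.37|^3)^(1/3)
= (4.67^3 + 6.02^3 + 7.6^3)^(1/3) ≈ (101.8476 + 218.1672 + 438.976)^(1/3) = (758.9908)^(1/3) ≈ 9.1218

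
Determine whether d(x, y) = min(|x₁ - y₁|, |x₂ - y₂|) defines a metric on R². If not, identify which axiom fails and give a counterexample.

No. d fails identity of indiscernibles: take x = (-2, 0) and y = (-2, 1). Then d(x,y) = min(|-2 - (-2)|, |0 - 1|) = min(0, 1) = 0, yet x ≠ y.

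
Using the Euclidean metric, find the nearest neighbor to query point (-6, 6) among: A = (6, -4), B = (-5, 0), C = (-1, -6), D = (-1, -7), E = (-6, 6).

Distances: d(A) ≈ 15.6205, d(B) ≈ 6.0828, d(C) = 13, d(D) ≈ 13.9284, d(E) = 0. Nearest: E = (-6, 6) with distance 0.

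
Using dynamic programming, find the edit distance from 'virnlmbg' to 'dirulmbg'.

Let D[i][j] be the edit distance between the first i characters of 'virnlmbg' and the first j characters of 'dirulmbg', with D[i][0] = i, D[0][j] = j, and D[i][j] = D[i-1][j-1] if the characters match, else 1 + min(D[i-1][j], D[i][j-1], D[i-1][j-1]). Filling the table (rows: prefixes of 'virnlmbg', columns: prefixes of 'dirulmbg'):
     ε  d  i  r  u  l  m  b  g
  ε  0  1  2  3  4  5  6  7  8
  v  1  1  2  3  4  5  6  7  8
  i  2  2  1  2  3  4  5  6  7
  r  3  3  2  1  2  3  4  5  6
  n  4  4  3  2  2  3  4  5  6
  l  5  5  4  3  3  2  3  4  5
  m  6  6  5  4  4  3  2  3  4
  b  7  7  6  5  5  4  3  2  3
  g  8  8  7  6  6  5  4  3  2
The bottom-right entry gives D[8][8] = 2, so no sequence of fewer than 2 edits works. Backtracking through the table gives one optimal edit sequence (2 edits):
  virnlmbg → dirnlmbg (sub v→d @1)
  dirnlmbg → dirulmbg (sub n→u @4)
Edit distance = 2.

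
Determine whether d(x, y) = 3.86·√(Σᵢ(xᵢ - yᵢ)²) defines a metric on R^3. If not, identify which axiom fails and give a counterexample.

Yes. The L2 (Euclidean) norm induces a metric on R^3, and multiplying a metric by a positive constant 3.86 > 0 preserves all four axioms: non-negativity (3.86·||x-y|| ≥ 0), identity (3.86·||x-y|| = 0 ⟺ ||x-y|| = 0 ⟺ x = y), symmetry (||x-y|| = ||y-x||), and the triangle inequality (3.86·||x-z|| ≤ 3.86·||x-y|| + 3.86·||y-z||). So d is a metric.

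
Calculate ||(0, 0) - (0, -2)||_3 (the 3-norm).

(Σ|x_i - y_i|^3)^(1/3) = (|0 - 0|^3 + |0 - (-2)|^3)^(1/3)
= (0^3 + 2^3)^(1/3) = (0 + 8)^(1/3) = (8)^(1/3) = 2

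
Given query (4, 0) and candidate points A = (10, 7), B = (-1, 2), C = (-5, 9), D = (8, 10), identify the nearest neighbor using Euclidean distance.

Distances: d(A) ≈ 9.2195, d(B) ≈ 5.3852, d(C) ≈ 12.7279, d(D) ≈ 10.7703. Nearest: B = (-1, 2) with distance 5.3852.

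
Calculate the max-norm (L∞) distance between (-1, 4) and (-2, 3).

max(|x_i - y_i|) = max(|-1 - (-2)|, |4 - 3|) = max(1, 1) = 1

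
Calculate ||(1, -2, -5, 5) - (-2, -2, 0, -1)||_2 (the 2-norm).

(Σ|x_i - y_i|^2)^(1/2) = (|1 - (-2)|^2 + |-2 - (-2)|^2 + |-5 - 0|^2 + |5 - (-1)|^2)^(1/2)
= (3^2 + 0^2 + 5^2 + 6^2)^(1/2) = (9 + 0 + 25 + 36)^(1/2) = (70)^(1/2) ≈ 8.3666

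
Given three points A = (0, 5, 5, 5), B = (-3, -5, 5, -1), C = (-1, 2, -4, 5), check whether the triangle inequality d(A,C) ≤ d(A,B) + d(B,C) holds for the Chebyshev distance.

d(A,B) = max(3, 10, 0, 6) = 10, d(B,C) = max(2, 7, 9, 6) = 9, d(A,C) = max(1, 3, 9, 0) = 9.
d(A,C) = 9 ≤ 10 + 9 = 19. Triangle inequality is satisfied.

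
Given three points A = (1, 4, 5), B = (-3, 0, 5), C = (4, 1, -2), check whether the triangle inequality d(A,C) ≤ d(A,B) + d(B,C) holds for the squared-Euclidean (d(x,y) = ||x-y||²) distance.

d(A,B) = 4² + 4² + 0² = 32, d(B,C) = 7² + 1² + 7² = 99, d(A,C) = 3² + 3² + 7² = 67.
d(A,C) = 67 ≤ 32 + 99 = 131. Triangle inequality is satisfied.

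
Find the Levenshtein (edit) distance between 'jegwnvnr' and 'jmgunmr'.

Let D[i][j] be the edit distance between the first i characters of 'jegwnvnr' and the first j characters of 'jmgunmr', with D[i][0] = i, D[0][j] = j, and D[i][j] = D[i-1][j-1] if the characters match, else 1 + min(D[i-1][j], D[i][j-1], D[i-1][j-1]). Filling the table (rows: prefixes of 'jegwnvnr', columns: prefixes of 'jmgunmr'):
     ε  j  m  g  u  n  m  r
  ε  0  1  2  3  4  5  6  7
  j  1  0  1  2  3  4  5  6
  e  2  1  1  2  3  4  5  6
  g  3  2  2  1  2  3  4  5
  w  4  3  3  2  2  3  4  5
  n  5  4  4  3  3  2  3  4
  v  6  5  5  4  4  3  3  4
  n  7  6  6  5  5  4  4  4
  r  8  7  7  6  6  5  5  4
The bottom-right entry gives D[8][7] = 4, so no sequence of fewer than 4 edits works. Backtracking through the table gives one optimal edit sequence (4 edits):
  jegwnvnr → jmgwnvnr (sub e→m @2)
  jmgwnvnr → jmgunvnr (sub w→u @4)
  jmgunvnr → jmgunnr (del v @6)
  jmgunnr → jmgunmr (sub n→m @6)
Edit distance = 4.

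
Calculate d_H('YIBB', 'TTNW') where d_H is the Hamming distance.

Differing positions: 1, 2, 3, 4. Hamming distance = 4.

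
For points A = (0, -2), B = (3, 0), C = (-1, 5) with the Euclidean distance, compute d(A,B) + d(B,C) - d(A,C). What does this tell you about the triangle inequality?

d(A,B) = √(3² + 2²) = √13 ≈ 3.6056, d(B,C) = √(4² + 5²) = √41 ≈ 6.4031, d(A,C) = √(1² + 7²) = √50 ≈ 7.0711.
d(A,B) + d(B,C) - d(A,C) = 3.6056 + 6.4031 - 7.0711 = 10.0087 - 7.0711 = 2.9376 (to 4 decimal places). This is ≥ 0, so the triangle inequality holds for these points.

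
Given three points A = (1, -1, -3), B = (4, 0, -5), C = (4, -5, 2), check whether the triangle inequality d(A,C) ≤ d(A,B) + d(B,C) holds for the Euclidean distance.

d(A,B) = √(3² + 1² + 2²) = √14 ≈ 3.7417, d(B,C) = √(0² + 5² + 7²) = √74 ≈ 8.6023, d(A,C) = √(3² + 4² + 5²) = √50 ≈ 7.0711.
d(A,C) ≈ 7.0711 ≤ 3.7417 + 8.6023 = 12.344. Triangle inequality is satisfied.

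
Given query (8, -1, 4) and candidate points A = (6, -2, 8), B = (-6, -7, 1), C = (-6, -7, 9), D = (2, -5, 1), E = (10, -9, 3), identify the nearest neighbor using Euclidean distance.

Distances: d(A) ≈ 4.5826, d(B) ≈ 15.5242, d(C) ≈ 16.0312, d(D) ≈ 7.8102, d(E) ≈ 8.3066. Nearest: A = (6, -2, 8) with distance 4.5826.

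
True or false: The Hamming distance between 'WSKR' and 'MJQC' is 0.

Differing positions: 1, 2, 3, 4. Hamming distance = 4, so the claim that d_H = 0 is false.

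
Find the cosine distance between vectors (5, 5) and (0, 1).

With u = (5, 5), v = (0, 1):
u·v = 5·0 + 5·1 = 0 + 5 = 5.
|u| = √(5² + 5²) = √50, |v| = √(0² + 1²) = √1, so |u||v| = √(50·1) = √50.
cos θ = (u·v)/(|u||v|) = 5/√50 ≈ 0.7071
Cosine distance = 1 - cos θ ≈ 1 - 0.7071 = 0.2929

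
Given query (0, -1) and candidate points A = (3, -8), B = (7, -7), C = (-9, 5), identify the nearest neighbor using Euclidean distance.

Distances: d(A) ≈ 7.6158, d(B) ≈ 9.2195, d(C) ≈ 10.8167. Nearest: A = (3, -8) with distance 7.6158.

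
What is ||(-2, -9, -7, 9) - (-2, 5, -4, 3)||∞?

max(|x_i - y_i|) = max(|-2 - (-2)|, |-9 - 5|, |-7 - (-4)|, |9 - 3|) = max(0, 14, 3, 6) = 14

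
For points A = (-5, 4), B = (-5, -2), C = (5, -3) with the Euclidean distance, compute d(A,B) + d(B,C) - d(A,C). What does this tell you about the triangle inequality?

d(A,B) = √(0² + 6²) = √36 = 6, d(B,C) = √(10² + 1²) = √101 ≈ 10.0499, d(A,C) = √(10² + 7²) = √149 ≈ 12.2066.
d(A,B) + d(B,C) - d(A,C) = 6 + 10.0499 - 12.2066 = 16.0499 - 12.2066 = 3.8433 (to 4 decimal places). This is ≥ 0, so the triangle inequality holds for these points.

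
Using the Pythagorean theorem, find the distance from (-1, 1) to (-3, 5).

√(Σ(x_i - y_i)²) = √((-1 - (-3))² + (1 - 5)²)
= √(2² + (-4)²) = √(4 + 16) = √20 ≈ 4.4721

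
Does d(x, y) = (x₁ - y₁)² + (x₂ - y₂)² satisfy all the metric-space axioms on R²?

No. The squared Euclidean distance fails the triangle inequality. Counterexample: x = (0, 0), y = (5, 3), z = (10, 6). d(x,z) = 10² + 6² = 136, but d(x,y) + d(y,z) = (5² + 3²) + (5² + 3²) = 34 + 34 = 68. Since 136 > 68, the triangle inequality is violated. (Note: √d, the ordinary Euclidean distance, IS a metric.)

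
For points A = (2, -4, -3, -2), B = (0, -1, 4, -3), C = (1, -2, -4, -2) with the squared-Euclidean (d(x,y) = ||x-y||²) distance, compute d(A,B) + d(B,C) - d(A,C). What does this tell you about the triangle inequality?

d(A,B) = 2² + 3² + 7² + 1² = 63, d(B,C) = 1² + 1² + 8² + 1² = 67, d(A,C) = 1² + 2² + 1² + 0² = 6.
d(A,B) + d(B,C) - d(A,C) = 63 + 67 - 6 = 130 - 6 = 124. This is ≥ 0, so the triangle inequality holds for these points.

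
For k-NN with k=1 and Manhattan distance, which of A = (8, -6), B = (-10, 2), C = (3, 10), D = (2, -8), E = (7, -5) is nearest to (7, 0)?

Distances: d(A) = 7, d(B) = 19, d(C) = 14, d(D) = 13, d(E) = 5. Nearest: E = (7, -5) with distance 5.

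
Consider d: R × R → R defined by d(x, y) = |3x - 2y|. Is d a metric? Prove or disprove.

No. d fails symmetry: d(8, 4) = |3·8 - 2·4| = |16| = 16, but d(4, 8) = |3·4 - 2·8| = |-4| = 4. Since 16 ≠ 4, d(x,y) ≠ d(y,x) in general.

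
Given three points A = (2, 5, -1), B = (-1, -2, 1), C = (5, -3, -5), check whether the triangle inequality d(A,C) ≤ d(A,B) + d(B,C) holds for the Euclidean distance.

d(A,B) = √(3² + 7² + 2²) = √62 ≈ 7.874, d(B,C) = √(6² + 1² + 6²) = √73 ≈ 8.544, d(A,C) = √(3² + 8² + 4²) = √89 ≈ 9.434.
d(A,C) ≈ 9.434 ≤ 7.874 + 8.544 = 16.418. Triangle inequality is satisfied.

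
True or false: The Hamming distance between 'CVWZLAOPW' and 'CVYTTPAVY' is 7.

Differing positions: 3, 4, 5, 6, 7, 8, 9. Hamming distance = 7, so the claim is true.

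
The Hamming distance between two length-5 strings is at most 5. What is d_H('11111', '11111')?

Differing positions: none. Hamming distance = 0. The maximum possible Hamming distance for length-5 strings is 5, so d_H/5 = 0/5 = 0.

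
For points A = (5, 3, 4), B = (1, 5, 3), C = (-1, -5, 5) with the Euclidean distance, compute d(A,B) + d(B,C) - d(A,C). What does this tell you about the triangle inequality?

d(A,B) = √(4² + 2² + 1²) = √21 ≈ 4.5826, d(B,C) = √(2² + 10² + 2²) = √108 ≈ 10.3923, d(A,C) = √(6² + 8² + 1²) = √101 ≈ 10.0499.
d(A,B) + d(B,C) - d(A,C) = 4.5826 + 10.3923 - 10.0499 = 14.9749 - 10.0499 = 4.925 (to 4 decimal places). This is ≥ 0, so the triangle inequality holds for these points.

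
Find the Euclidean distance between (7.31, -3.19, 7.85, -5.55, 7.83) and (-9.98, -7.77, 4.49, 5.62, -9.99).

√(Σ(x_i - y_i)²) = √((7.31 - (-9.98))² + (-3.19 - (-7.77))² + (7.85 - 4.49)² + (-5.55 - 5.62)² + (7.83 - (-9.99))²)
= √(17.29² + 4.58² + 3.36² + (-11.17)² + 17.82²) = √(298.9441 + 20.9764 + 11.2896 + 124.7689 + 317.5524) = √773.5314 ≈ 27.8124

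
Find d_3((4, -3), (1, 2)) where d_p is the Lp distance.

(Σ|x_i - y_i|^3)^(1/3) = (|4 - 1|^3 + |-3 - 2|^3)^(1/3)
= (3^3 + 5^3)^(1/3) = (27 + 125)^(1/3) = (152)^(1/3) ≈ 5.3368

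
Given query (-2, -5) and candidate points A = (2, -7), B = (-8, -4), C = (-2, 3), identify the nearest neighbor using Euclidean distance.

Distances: d(A) ≈ 4.4721, d(B) ≈ 6.0828, d(C) = 8. Nearest: A = (2, -7) with distance 4.4721.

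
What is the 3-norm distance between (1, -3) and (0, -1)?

(Σ|x_i - y_i|^3)^(1/3) = (|1 - 0|^3 + |-3 - (-1)|^3)^(1/3)
= (1^3 + 2^3)^(1/3) = (1 + 8)^(1/3) = (9)^(1/3) ≈ 2.0801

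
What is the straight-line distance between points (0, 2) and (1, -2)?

√(Σ(x_i - y_i)²) = √((0 - 1)² + (2 - (-2))²)
= √((-1)² + 4²) = √(1 + 16) = √17 ≈ 4.1231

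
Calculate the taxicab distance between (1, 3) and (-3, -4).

Σ|x_i - y_i| = |1 - (-3)| + |3 - (-4)| = 4 + 7 = 11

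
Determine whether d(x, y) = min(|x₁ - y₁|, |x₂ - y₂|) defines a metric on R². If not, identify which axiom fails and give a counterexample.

No. d fails identity of indiscernibles: take x = (4, 0) and y = (4, 3). Then d(x,y) = min(|4 - 4|, |0 - 3|) = min(0, 3) = 0, yet x ≠ y.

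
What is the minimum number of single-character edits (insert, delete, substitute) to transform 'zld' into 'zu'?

Let D[i][j] be the edit distance between the first i characters of 'zld' and the first j characters of 'zu', with D[i][0] = i, D[0][j] = j, and D[i][j] = D[i-1][j-1] if the characters match, else 1 + min(D[i-1][j], D[i][j-1], D[i-1][j-1]). Filling the table (rows: prefixes of 'zld', columns: prefixes of 'zu'):
     ε  z  u
  ε  0  1  2
  z  1  0  1
  l  2  1  1
  d  3  2  2
The bottom-right entry gives D[3][2] = 2, so no sequence of fewer than 2 edits works. Backtracking through the table gives one optimal edit sequence (2 edits):
  zld → zd (del l @2)
  zd → zu (sub d→u @2)
Edit distance = 2.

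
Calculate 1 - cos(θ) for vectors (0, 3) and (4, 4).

With u = (0, 3), v = (4, 4):
u·v = 0·4 + 3·4 = 0 + 12 = 12.
|u| = √(0² + 3²) = √9, |v| = √(4² + 4²) = √32, so |u||v| = √(9·32) = √288.
cos θ = (u·v)/(|u||v|) = 12/√288 ≈ 0.7071
Cosine distance = 1 - cos θ ≈ 1 - 0.7071 = 0.2929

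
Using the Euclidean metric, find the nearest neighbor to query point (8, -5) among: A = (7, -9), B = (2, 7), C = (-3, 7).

Distances: d(A) ≈ 4.1231, d(B) ≈ 13.4164, d(C) ≈ 16.2788. Nearest: A = (7, -9) with distance 4.1231.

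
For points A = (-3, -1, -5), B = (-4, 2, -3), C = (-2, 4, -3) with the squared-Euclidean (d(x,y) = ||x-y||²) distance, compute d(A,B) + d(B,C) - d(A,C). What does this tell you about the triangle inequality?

d(A,B) = 1² + 3² + 2² = 14, d(B,C) = 2² + 2² + 0² = 8, d(A,C) = 1² + 5² + 2² = 30.
d(A,B) + d(B,C) - d(A,C) = 14 + 8 - 30 = 22 - 30 = -8. This is < 0, so the triangle inequality FAILS for these points (squared-Euclidean is not a metric).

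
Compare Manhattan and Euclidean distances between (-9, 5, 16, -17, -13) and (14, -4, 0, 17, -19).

L1 = |-9 - 14| + |5 - (-4)| + |16 - 0| + |-17 - 17| + |-13 - (-19)| = 23 + 9 + 16 + 34 + 6 = 88
L2 = √(23² + 9² + 16² + 34² + 6²) = √2058 ≈ 45.3652
L1 ≥ L2 always (equality iff movement is along one axis); L1 > L2 here.
Ratio L1/L2 = 88/√2058 ≈ 1.9398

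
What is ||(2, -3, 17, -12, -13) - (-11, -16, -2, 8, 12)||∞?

max(|x_i - y_i|) = max(|2 - (-11)|, |-3 - (-16)|, |17 - (-2)|, |-12 - 8|, |-13 - 12|) = max(13, 13, 19, 20, 25) = 25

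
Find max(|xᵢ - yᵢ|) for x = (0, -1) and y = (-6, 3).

max(|x_i - y_i|) = max(|0 - (-6)|, |-1 - 3|) = max(6, 4) = 6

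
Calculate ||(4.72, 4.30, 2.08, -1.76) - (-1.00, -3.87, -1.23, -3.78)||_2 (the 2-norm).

(Σ|x_i - y_i|^2)^(1/2) = (|4.72 - (-1)|^2 + |4.3 - (-3.87)|^2 + |2.08 - (-1.23)|^2 + |-1.76 - (-3.78)|^2)^(1/2)
= (5.72^2 + 8.17^2 + 3.31^2 + 2.02^2)^(1/2) = (32.7184 + 66.7489 + 10.9561 + 4.0804)^(1/2) = (114.5038)^(1/2) ≈ 10.7006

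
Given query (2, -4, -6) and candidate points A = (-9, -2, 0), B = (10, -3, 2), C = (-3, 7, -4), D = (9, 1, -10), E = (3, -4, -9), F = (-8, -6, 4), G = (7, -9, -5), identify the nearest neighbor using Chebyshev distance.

Distances: d(A) = 11, d(B) = 8, d(C) = 11, d(D) = 7, d(E) = 3, d(F) = 10, d(G) = 5. Nearest: E = (3, -4, -9) with distance 3.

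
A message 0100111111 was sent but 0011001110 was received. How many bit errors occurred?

Differing positions: 2, 3, 4, 5, 6, 10. Hamming distance = 6.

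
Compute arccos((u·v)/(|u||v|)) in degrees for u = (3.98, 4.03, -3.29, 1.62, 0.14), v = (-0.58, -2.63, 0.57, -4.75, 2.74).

With u = (3.98, 4.03, -3.29, 1.62, 0.14), v = (-0.58, -2.63, 0.57, -4.75, 2.74):
u·v = 3.98·(-0.58) + 4.03·(-2.63) + (-3.29)·0.57 + 1.62·(-4.75) + 0.14·2.74 = (-2.3084) + (-10.5989) + (-1.8753) + (-7.695) + 0.3836 = -22.094.
|u| = √(3.98² + 4.03² + (-3.29)² + 1.62² + 0.14²) = √(15.8404 + 16.2409 + 10.8241 + 2.6244 + 0.0196) = √45.5494, |v| = √((-0.58)² + (-2.63)² + 0.57² + (-4.75)² + 2.74²) = √(0.3364 + 6.9169 + 0.3249 + 22.5625 + 7.5076) = √37.6483.
cos θ = (u·v)/(|u||v|) = -22.094/(√45.5494·√37.6483) ≈ -0.533532
θ = arccos(-0.533532) ≈ 122.24°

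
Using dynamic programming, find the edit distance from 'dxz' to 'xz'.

Let D[i][j] be the edit distance between the first i characters of 'dxz' and the first j characters of 'xz', with D[i][0] = i, D[0][j] = j, and D[i][j] = D[i-1][j-1] if the characters match, else 1 + min(D[i-1][j], D[i][j-1], D[i-1][j-1]). Filling the table (rows: prefixes of 'dxz', columns: prefixes of 'xz'):
     ε  x  z
  ε  0  1  2
  d  1  1  2
  x  2  1  2
  z  3  2  1
The bottom-right entry gives D[3][2] = 1, so no sequence of fewer than 1 edit works. Backtracking through the table gives one optimal edit sequence (1 edit):
  dxz → xz (del d @1)
Edit distance = 1.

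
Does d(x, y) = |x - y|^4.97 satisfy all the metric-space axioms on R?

No. d(x,y) = |x-y|^4.97 fails the triangle inequality since p = 4.97 > 1. Counterexample: x = 0, y = 1, z = 13. d(x,z) = |0 - 13|^4.97 = 13^4.97 ≈ 343794.133, but d(x,y) + d(y,z) = 1^4.97 + 12^4.97 ≈ 1 + 230956.8209 = 230957.8209. Since 343794.133 > 230957.8209, the triangle inequality is violated.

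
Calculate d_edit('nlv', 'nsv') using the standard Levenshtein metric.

Let D[i][j] be the edit distance between the first i characters of 'nlv' and the first j characters of 'nsv', with D[i][0] = i, D[0][j] = j, and D[i][j] = D[i-1][j-1] if the characters match, else 1 + min(D[i-1][j], D[i][j-1], D[i-1][j-1]). Filling the table (rows: prefixes of 'nlv', columns: prefixes of 'nsv'):
     ε  n  s  v
  ε  0  1  2  3
  n  1  0  1  2
  l  2  1  1  2
  v  3  2  2  1
The bottom-right entry gives D[3][3] = 1, so no sequence of fewer than 1 edit works. Backtracking through the table gives one optimal edit sequence (1 edit):
  nlv → nsv (sub l→s @2)
Edit distance = 1.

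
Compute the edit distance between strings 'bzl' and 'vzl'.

Let D[i][j] be the edit distance between the first i characters of 'bzl' and the first j characters of 'vzl', with D[i][0] = i, D[0][j] = j, and D[i][j] = D[i-1][j-1] if the characters match, else 1 + min(D[i-1][j], D[i][j-1], D[i-1][j-1]). Filling the table (rows: prefixes of 'bzl', columns: prefixes of 'vzl'):
     ε  v  z  l
  ε  0  1  2  3
  b  1  1  2  3
  z  2  2  1  2
  l  3  3  2  1
The bottom-right entry gives D[3][3] = 1, so no sequence of fewer than 1 edit works. Backtracking through the table gives one optimal edit sequence (1 edit):
  bzl → vzl (sub b→v @1)
Edit distance = 1.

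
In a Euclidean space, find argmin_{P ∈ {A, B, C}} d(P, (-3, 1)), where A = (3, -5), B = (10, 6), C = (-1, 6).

Distances: d(A) ≈ 8.4853, d(B) ≈ 13.9284, d(C) ≈ 5.3852. Nearest: C = (-1, 6) with distance 5.3852.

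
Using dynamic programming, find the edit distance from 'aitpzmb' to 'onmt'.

Let D[i][j] be the edit distance between the first i characters of 'aitpzmb' and the first j characters of 'onmt', with D[i][0] = i, D[0][j] = j, and D[i][j] = D[i-1][j-1] if the characters match, else 1 + min(D[i-1][j], D[i][j-1], D[i-1][j-1]). Filling the table (rows: prefixes of 'aitpzmb', columns: prefixes of 'onmt'):
     ε  o  n  m  t
  ε  0  1  2  3  4
  a  1  1  2  3  4
  i  2  2  2  3  4
  t  3  3  3  3  3
  p  4  4  4  4  4
  z  5  5  5  5  5
  m  6  6  6  5  6
  b  7  7  7  6  6
The bottom-right entry gives D[7][4] = 6, so no sequence of fewer than 6 edits works. Backtracking through the table gives one optimal edit sequence (6 edits):
  aitpzmb → itpzmb (del a @1)
  itpzmb → tpzmb (del i @1)
  tpzmb → pzmb (del t @1)
  pzmb → ozmb (sub p→o @1)
  ozmb → onmb (sub z→n @2)
  onmb → onmt (sub b→t @4)
Edit distance = 6.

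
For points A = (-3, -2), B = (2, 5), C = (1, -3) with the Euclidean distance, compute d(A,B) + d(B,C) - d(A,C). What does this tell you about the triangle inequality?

d(A,B) = √(5² + 7²) = √74 ≈ 8.6023, d(B,C) = √(1² + 8²) = √65 ≈ 8.0623, d(A,C) = √(4² + 1²) = √17 ≈ 4.1231.
d(A,B) + d(B,C) - d(A,C) = 8.6023 + 8.0623 - 4.1231 = 16.6646 - 4.1231 = 12.5415 (to 4 decimal places). This is ≥ 0, so the triangle inequality holds for these points.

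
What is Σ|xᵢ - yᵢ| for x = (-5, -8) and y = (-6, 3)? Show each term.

Σ|x_i - y_i| = |-5 - (-6)| + |-8 - 3| = 1 + 11 = 12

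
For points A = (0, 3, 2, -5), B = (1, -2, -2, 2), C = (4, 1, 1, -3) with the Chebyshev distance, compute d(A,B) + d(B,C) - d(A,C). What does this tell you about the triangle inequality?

d(A,B) = max(1, 5, 4, 7) = 7, d(B,C) = max(3, 3, 3, 5) = 5, d(A,C) = max(4, 2, 1, 2) = 4.
d(A,B) + d(B,C) - d(A,C) = 7 + 5 - 4 = 12 - 4 = 8. This is ≥ 0, so the triangle inequality holds for these points.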